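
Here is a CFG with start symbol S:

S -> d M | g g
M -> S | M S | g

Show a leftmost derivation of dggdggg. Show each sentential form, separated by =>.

S => dM   [S -> d M]
dM => dMS   [M -> M S]
dMS => dMSS   [M -> M S]
dMSS => dSSS   [M -> S]
dSSS => dggSS   [S -> g g]
dggSS => dggdMS   [S -> d M]
dggdMS => dggdgS   [M -> g]
dggdgS => dggdggg   [S -> g g]

S => dM => dMS => dMSS => dSSS => dggSS => dggdMS => dggdgS => dggdggg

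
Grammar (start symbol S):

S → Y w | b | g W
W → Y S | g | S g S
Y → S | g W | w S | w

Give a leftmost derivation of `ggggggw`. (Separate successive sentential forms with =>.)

S => Yw => gWw => gSgSw => ggWgSw => ggggSw => gggggWw => ggggggw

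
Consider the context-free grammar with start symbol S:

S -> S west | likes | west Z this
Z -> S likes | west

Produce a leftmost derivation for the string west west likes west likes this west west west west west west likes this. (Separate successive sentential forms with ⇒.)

S ⇒ west Z this   [S -> west Z this]
west Z this ⇒ west S likes this   [Z -> S likes]
west S likes this ⇒ west S west likes this   [S -> S west]
west S west likes this ⇒ west S west west likes this   [S -> S west]
west S west west likes this ⇒ west S west west west likes this   [S -> S west]
west S west west west likes this ⇒ west S west west west west likes this   [S -> S west]
west S west west west west likes this ⇒ west S west west west west west likes this   [S -> S west]
west S west west west west west likes this ⇒ west S west west west west west west likes this   [S -> S west]
west S west west west west west west likes this ⇒ west west Z this west west west west west west likes this   [S -> west Z this]
west west Z this west west west west west west likes this ⇒ west west S likes this west west west west west west likes this   [Z -> S likes]
west west S likes this west west west west west west likes this ⇒ west west S west likes this west west west west west west likes this   [S -> S west]
west west S west likes this west west west west west west likes this ⇒ west west likes west likes this west west west west west west likes this   [S -> likes]

S ⇒ west Z this ⇒ west S likes this ⇒ west S west likes this ⇒ west S west west likes this ⇒ west S west west west likes this ⇒ west S west west west west likes this ⇒ west S west west west west west likes this ⇒ west S west west west west west west likes this ⇒ west west Z this west west west west west west likes this ⇒ west west S likes this west west west west west west likes this ⇒ west west S west likes this west west west west west west likes this ⇒ west west likes west likes this west west west west west west likes this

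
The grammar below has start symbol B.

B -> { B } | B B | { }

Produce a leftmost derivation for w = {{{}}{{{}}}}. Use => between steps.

B => {B}   [B -> { B }]
{B} => {BB}   [B -> B B]
{BB} => {{B}B}   [B -> { B }]
{{B}B} => {{{}}B}   [B -> { }]
{{{}}B} => {{{}}{B}}   [B -> { B }]
{{{}}{B}} => {{{}}{{B}}}   [B -> { B }]
{{{}}{{B}}} => {{{}}{{{}}}}   [B -> { }]

B=>{B}=>{BB}=>{{B}B}=>{{{}}B}=>{{{}}{B}}=>{{{}}{{B}}}=>{{{}}{{{}}}}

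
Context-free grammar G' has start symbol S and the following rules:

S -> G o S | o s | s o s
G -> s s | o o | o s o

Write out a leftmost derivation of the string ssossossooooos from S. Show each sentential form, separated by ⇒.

S ⇒ GoS   [S -> G o S]
GoS ⇒ ssoS   [G -> s s]
ssoS ⇒ ssoGoS   [S -> G o S]
ssoGoS ⇒ ssossoS   [G -> s s]
ssossoS ⇒ ssossoGoS   [S -> G o S]
ssossoGoS ⇒ ssossossoS   [G -> s s]
ssossossoS ⇒ ssossossoGoS   [S -> G o S]
ssossossoGoS ⇒ ssossossooooS   [G -> o o]
ssossossooooS ⇒ ssossossooooos   [S -> o s]

S⇒GoS⇒ssoS⇒ssoGoS⇒ssossoS⇒ssossoGoS⇒ssossossoS⇒ssossossoGoS⇒ssossossooooS⇒ssossossooooos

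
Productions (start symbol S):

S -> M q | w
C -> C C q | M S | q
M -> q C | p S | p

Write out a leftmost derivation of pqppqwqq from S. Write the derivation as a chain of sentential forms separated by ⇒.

S ⇒ Mq ⇒ pSq ⇒ pMqq ⇒ pqCqq ⇒ pqMSqq ⇒ pqpSSqq ⇒ pqpMqSqq ⇒ pqppqSqq ⇒ pqppqwqq

S ⇒ Mq   [S -> M q]
Mq ⇒ pSq   [M -> p S]
pSq ⇒ pMqq   [S -> M q]
pMqq ⇒ pqCqq   [M -> q C]
pqCqq ⇒ pqMSqq   [C -> M S]
pqMSqq ⇒ pqpSSqq   [M -> p S]
pqpSSqq ⇒ pqpMqSqq   [S -> M q]
pqpMqSqq ⇒ pqppqSqq   [M -> p]
pqppqSqq ⇒ pqppqwqq   [S -> w]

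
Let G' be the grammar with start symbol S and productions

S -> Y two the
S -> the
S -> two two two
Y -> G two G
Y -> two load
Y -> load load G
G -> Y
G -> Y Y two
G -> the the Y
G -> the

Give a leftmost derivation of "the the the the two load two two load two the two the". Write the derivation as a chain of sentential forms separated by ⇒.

S ⇒ Y two the ⇒ G two G two the ⇒ the the Y two G two the ⇒ the the G two G two G two the ⇒ the the the the Y two G two G two the ⇒ the the the the two load two G two G two the ⇒ the the the the two load two Y two G two the ⇒ the the the the two load two two load two G two the ⇒ the the the the two load two two load two the two the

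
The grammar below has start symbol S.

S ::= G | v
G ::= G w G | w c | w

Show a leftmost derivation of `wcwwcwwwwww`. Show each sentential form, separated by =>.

S => G   [S ::= G]
G => GwG   [G ::= G w G]
GwG => GwGwG   [G ::= G w G]
GwGwG => GwGwGwG   [G ::= G w G]
GwGwGwG => wcwGwGwG   [G ::= w c]
wcwGwGwG => wcwwcwGwG   [G ::= w c]
wcwwcwGwG => wcwwcwwwG   [G ::= w]
wcwwcwwwG => wcwwcwwwGwG   [G ::= G w G]
wcwwcwwwGwG => wcwwcwwwwwG   [G ::= w]
wcwwcwwwwwG => wcwwcwwwwww   [G ::= w]

S => G => GwG => GwGwG => GwGwGwG => wcwGwGwG => wcwwcwGwG => wcwwcwwwG => wcwwcwwwGwG => wcwwcwwwwwG => wcwwcwwwwww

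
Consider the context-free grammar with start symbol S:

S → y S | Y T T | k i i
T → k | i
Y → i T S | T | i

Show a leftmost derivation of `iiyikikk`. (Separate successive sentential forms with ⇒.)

S ⇒ YTT ⇒ iTSTT ⇒ iiSTT ⇒ iiySTT ⇒ iiyYTTTT ⇒ iiyTTTTT ⇒ iiyiTTTT ⇒ iiyikTTT ⇒ iiyikiTT ⇒ iiyikikT ⇒ iiyikikk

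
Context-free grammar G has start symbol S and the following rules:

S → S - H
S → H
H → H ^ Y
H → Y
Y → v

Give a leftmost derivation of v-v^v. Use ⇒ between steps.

S⇒S-H⇒H-H⇒Y-H⇒v-H⇒v-H^Y⇒v-Y^Y⇒v-v^Y⇒v-v^v

S ⇒ S-H   [S → S - H]
S-H ⇒ H-H   [S → H]
H-H ⇒ Y-H   [H → Y]
Y-H ⇒ v-H   [Y → v]
v-H ⇒ v-H^Y   [H → H ^ Y]
v-H^Y ⇒ v-Y^Y   [H → Y]
v-Y^Y ⇒ v-v^Y   [Y → v]
v-v^Y ⇒ v-v^v   [Y → v]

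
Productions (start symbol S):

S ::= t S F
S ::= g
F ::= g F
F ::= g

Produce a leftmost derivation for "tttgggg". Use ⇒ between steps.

S ⇒ tSF   [S ::= t S F]
tSF ⇒ ttSFF   [S ::= t S F]
ttSFF ⇒ tttSFFF   [S ::= t S F]
tttSFFF ⇒ tttgFFF   [S ::= g]
tttgFFF ⇒ tttggFF   [F ::= g]
tttggFF ⇒ tttgggF   [F ::= g]
tttgggF ⇒ tttgggg   [F ::= g]

S⇒tSF⇒ttSFF⇒tttSFFF⇒tttgFFF⇒tttggFF⇒tttgggF⇒tttgggg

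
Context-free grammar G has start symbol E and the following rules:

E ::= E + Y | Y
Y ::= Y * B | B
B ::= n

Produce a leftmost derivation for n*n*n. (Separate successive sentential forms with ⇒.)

E ⇒ Y ⇒ Y*B ⇒ Y*B*B ⇒ B*B*B ⇒ n*B*B ⇒ n*n*B ⇒ n*n*n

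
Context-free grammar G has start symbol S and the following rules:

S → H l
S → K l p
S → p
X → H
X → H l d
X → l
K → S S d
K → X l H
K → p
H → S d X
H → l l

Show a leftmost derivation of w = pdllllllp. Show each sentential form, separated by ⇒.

S⇒Klp⇒XlHlp⇒HlHlp⇒SdXlHlp⇒pdXlHlp⇒pdHlHlp⇒pdlllHlp⇒pdllllllp

S ⇒ Klp   [S → K l p]
Klp ⇒ XlHlp   [K → X l H]
XlHlp ⇒ HlHlp   [X → H]
HlHlp ⇒ SdXlHlp   [H → S d X]
SdXlHlp ⇒ pdXlHlp   [S → p]
pdXlHlp ⇒ pdHlHlp   [X → H]
pdHlHlp ⇒ pdlllHlp   [H → l l]
pdlllHlp ⇒ pdllllllp   [H → l l]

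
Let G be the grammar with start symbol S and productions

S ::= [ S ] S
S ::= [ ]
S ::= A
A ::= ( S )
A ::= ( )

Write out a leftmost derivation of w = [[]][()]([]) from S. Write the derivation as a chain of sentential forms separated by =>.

S => [S]S => [[]]S => [[]][S]S => [[]][A]S => [[]][()]S => [[]][()]A => [[]][()](S) => [[]][()]([])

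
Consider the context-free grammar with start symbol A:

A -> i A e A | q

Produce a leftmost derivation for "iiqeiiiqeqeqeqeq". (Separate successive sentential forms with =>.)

A=>iAeA=>iiAeAeA=>iiqeAeA=>iiqeiAeAeA=>iiqeiiAeAeAeA=>iiqeiiiAeAeAeAeA=>iiqeiiiqeAeAeAeA=>iiqeiiiqeqeAeAeA=>iiqeiiiqeqeqeAeA=>iiqeiiiqeqeqeqeA=>iiqeiiiqeqeqeqeq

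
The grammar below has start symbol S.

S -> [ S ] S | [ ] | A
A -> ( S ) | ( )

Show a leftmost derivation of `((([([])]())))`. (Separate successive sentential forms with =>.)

S => A => (S) => (A) => ((S)) => ((A)) => (((S))) => ((([S]S))) => ((([A]S))) => ((([(S)]S))) => ((([([])]S))) => ((([([])]A))) => ((([([])]())))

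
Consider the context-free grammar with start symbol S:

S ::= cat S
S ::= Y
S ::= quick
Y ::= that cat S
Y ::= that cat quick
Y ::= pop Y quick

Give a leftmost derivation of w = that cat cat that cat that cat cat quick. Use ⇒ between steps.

S ⇒ Y ⇒ that cat S ⇒ that cat cat S ⇒ that cat cat Y ⇒ that cat cat that cat S ⇒ that cat cat that cat Y ⇒ that cat cat that cat that cat S ⇒ that cat cat that cat that cat cat S ⇒ that cat cat that cat that cat cat quick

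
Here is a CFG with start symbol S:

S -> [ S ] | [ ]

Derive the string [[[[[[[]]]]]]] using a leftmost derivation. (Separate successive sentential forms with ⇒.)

S ⇒ [S]   [S -> [ S ]]
[S] ⇒ [[S]]   [S -> [ S ]]
[[S]] ⇒ [[[S]]]   [S -> [ S ]]
[[[S]]] ⇒ [[[[S]]]]   [S -> [ S ]]
[[[[S]]]] ⇒ [[[[[S]]]]]   [S -> [ S ]]
[[[[[S]]]]] ⇒ [[[[[[S]]]]]]   [S -> [ S ]]
[[[[[[S]]]]]] ⇒ [[[[[[[]]]]]]]   [S -> [ ]]

S ⇒ [S] ⇒ [[S]] ⇒ [[[S]]] ⇒ [[[[S]]]] ⇒ [[[[[S]]]]] ⇒ [[[[[[S]]]]]] ⇒ [[[[[[[]]]]]]]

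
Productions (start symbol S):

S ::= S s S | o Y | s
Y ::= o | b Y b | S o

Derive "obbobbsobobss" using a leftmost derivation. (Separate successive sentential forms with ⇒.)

S ⇒ SsS   [S ::= S s S]
SsS ⇒ SsSsS   [S ::= S s S]
SsSsS ⇒ oYsSsS   [S ::= o Y]
oYsSsS ⇒ obYbsSsS   [Y ::= b Y b]
obYbsSsS ⇒ obbYbbsSsS   [Y ::= b Y b]
obbYbbsSsS ⇒ obbobbsSsS   [Y ::= o]
obbobbsSsS ⇒ obbobbsoYsS   [S ::= o Y]
obbobbsoYsS ⇒ obbobbsobYbsS   [Y ::= b Y b]
obbobbsobYbsS ⇒ obbobbsobobsS   [Y ::= o]
obbobbsobobsS ⇒ obbobbsobobss   [S ::= s]

S ⇒ SsS ⇒ SsSsS ⇒ oYsSsS ⇒ obYbsSsS ⇒ obbYbbsSsS ⇒ obbobbsSsS ⇒ obbobbsoYsS ⇒ obbobbsobYbsS ⇒ obbobbsobobsS ⇒ obbobbsobobss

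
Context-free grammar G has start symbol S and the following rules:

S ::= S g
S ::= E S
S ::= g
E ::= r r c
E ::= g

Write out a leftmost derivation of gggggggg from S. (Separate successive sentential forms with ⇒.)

S ⇒ Sg   [S ::= S g]
Sg ⇒ Sgg   [S ::= S g]
Sgg ⇒ ESgg   [S ::= E S]
ESgg ⇒ gSgg   [E ::= g]
gSgg ⇒ gSggg   [S ::= S g]
gSggg ⇒ gSgggg   [S ::= S g]
gSgggg ⇒ gSggggg   [S ::= S g]
gSggggg ⇒ gESggggg   [S ::= E S]
gESggggg ⇒ ggSggggg   [E ::= g]
ggSggggg ⇒ gggggggg   [S ::= g]

S ⇒ Sg ⇒ Sgg ⇒ ESgg ⇒ gSgg ⇒ gSggg ⇒ gSgggg ⇒ gSggggg ⇒ gESggggg ⇒ ggSggggg ⇒ gggggggg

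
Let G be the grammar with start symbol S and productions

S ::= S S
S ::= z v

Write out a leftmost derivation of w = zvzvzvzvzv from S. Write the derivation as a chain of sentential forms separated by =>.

S => SS => SSS => zvSS => zvSSS => zvSSSS => zvzvSSS => zvzvzvSS => zvzvzvzvS => zvzvzvzvzv

S => SS   [S ::= S S]
SS => SSS   [S ::= S S]
SSS => zvSS   [S ::= z v]
zvSS => zvSSS   [S ::= S S]
zvSSS => zvSSSS   [S ::= S S]
zvSSSS => zvzvSSS   [S ::= z v]
zvzvSSS => zvzvzvSS   [S ::= z v]
zvzvzvSS => zvzvzvzvS   [S ::= z v]
zvzvzvzvS => zvzvzvzvzv   [S ::= z v]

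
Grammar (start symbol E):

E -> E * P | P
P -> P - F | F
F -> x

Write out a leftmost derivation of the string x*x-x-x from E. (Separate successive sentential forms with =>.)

E => E*P   [E -> E * P]
E*P => P*P   [E -> P]
P*P => F*P   [P -> F]
F*P => x*P   [F -> x]
x*P => x*P-F   [P -> P - F]
x*P-F => x*P-F-F   [P -> P - F]
x*P-F-F => x*F-F-F   [P -> F]
x*F-F-F => x*x-F-F   [F -> x]
x*x-F-F => x*x-x-F   [F -> x]
x*x-x-F => x*x-x-x   [F -> x]

E => E*P => P*P => F*P => x*P => x*P-F => x*P-F-F => x*F-F-F => x*x-F-F => x*x-x-F => x*x-x-x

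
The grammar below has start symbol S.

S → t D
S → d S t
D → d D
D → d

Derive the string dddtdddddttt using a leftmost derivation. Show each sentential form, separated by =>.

S => dSt => ddStt => dddSttt => dddtDttt => dddtdDttt => dddtddDttt => dddtdddDttt => dddtddddDttt => dddtdddddttt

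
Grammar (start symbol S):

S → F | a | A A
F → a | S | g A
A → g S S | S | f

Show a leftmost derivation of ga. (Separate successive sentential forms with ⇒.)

S⇒F⇒gA⇒gS⇒ga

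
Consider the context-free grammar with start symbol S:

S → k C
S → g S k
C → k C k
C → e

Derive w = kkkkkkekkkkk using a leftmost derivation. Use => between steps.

S=>kC=>kkCk=>kkkCkk=>kkkkCkkk=>kkkkkCkkkk=>kkkkkkCkkkkk=>kkkkkkekkkkk

S => kC   [S → k C]
kC => kkCk   [C → k C k]
kkCk => kkkCkk   [C → k C k]
kkkCkk => kkkkCkkk   [C → k C k]
kkkkCkkk => kkkkkCkkkk   [C → k C k]
kkkkkCkkkk => kkkkkkCkkkkk   [C → k C k]
kkkkkkCkkkkk => kkkkkkekkkkk   [C → e]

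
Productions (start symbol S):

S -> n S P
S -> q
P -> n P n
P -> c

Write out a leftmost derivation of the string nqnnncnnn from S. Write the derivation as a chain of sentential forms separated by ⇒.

S ⇒ nSP ⇒ nqP ⇒ nqnPn ⇒ nqnnPnn ⇒ nqnnnPnnn ⇒ nqnnncnnn

S ⇒ nSP   [S -> n S P]
nSP ⇒ nqP   [S -> q]
nqP ⇒ nqnPn   [P -> n P n]
nqnPn ⇒ nqnnPnn   [P -> n P n]
nqnnPnn ⇒ nqnnnPnnn   [P -> n P n]
nqnnnPnnn ⇒ nqnnncnnn   [P -> c]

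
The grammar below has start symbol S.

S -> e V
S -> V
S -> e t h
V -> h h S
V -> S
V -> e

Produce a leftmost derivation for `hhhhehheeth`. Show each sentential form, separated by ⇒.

S ⇒ V ⇒ hhS ⇒ hhV ⇒ hhhhS ⇒ hhhheV ⇒ hhhhehhS ⇒ hhhhehheV ⇒ hhhhehheS ⇒ hhhhehheeth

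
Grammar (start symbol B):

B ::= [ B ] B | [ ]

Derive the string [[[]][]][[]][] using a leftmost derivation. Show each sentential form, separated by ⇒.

B⇒[B]B⇒[[B]B]B⇒[[[]]B]B⇒[[[]][]]B⇒[[[]][]][B]B⇒[[[]][]][[]]B⇒[[[]][]][[]][]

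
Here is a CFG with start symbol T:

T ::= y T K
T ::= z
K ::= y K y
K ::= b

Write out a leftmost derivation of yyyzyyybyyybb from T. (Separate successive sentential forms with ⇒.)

T ⇒ yTK ⇒ yyTKK ⇒ yyyTKKK ⇒ yyyzKKK ⇒ yyyzyKyKK ⇒ yyyzyyKyyKK ⇒ yyyzyyyKyyyKK ⇒ yyyzyyybyyyKK ⇒ yyyzyyybyyybK ⇒ yyyzyyybyyybb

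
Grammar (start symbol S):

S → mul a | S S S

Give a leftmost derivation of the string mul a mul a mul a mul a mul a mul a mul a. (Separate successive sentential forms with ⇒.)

S ⇒ S S S   [S → S S S]
S S S ⇒ mul a S S   [S → mul a]
mul a S S ⇒ mul a S S S S   [S → S S S]
mul a S S S S ⇒ mul a S S S S S S   [S → S S S]
mul a S S S S S S ⇒ mul a mul a S S S S S   [S → mul a]
mul a mul a S S S S S ⇒ mul a mul a mul a S S S S   [S → mul a]
mul a mul a mul a S S S S ⇒ mul a mul a mul a mul a S S S   [S → mul a]
mul a mul a mul a mul a S S S ⇒ mul a mul a mul a mul a mul a S S   [S → mul a]
mul a mul a mul a mul a mul a S S ⇒ mul a mul a mul a mul a mul a mul a S   [S → mul a]
mul a mul a mul a mul a mul a mul a S ⇒ mul a mul a mul a mul a mul a mul a mul a   [S → mul a]

S ⇒ S S S ⇒ mul a S S ⇒ mul a S S S S ⇒ mul a S S S S S S ⇒ mul a mul a S S S S S ⇒ mul a mul a mul a S S S S ⇒ mul a mul a mul a mul a S S S ⇒ mul a mul a mul a mul a mul a S S ⇒ mul a mul a mul a mul a mul a mul a S ⇒ mul a mul a mul a mul a mul a mul a mul a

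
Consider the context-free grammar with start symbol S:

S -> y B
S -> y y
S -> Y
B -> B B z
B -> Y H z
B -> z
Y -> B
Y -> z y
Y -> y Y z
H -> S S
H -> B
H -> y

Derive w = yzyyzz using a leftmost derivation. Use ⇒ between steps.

S ⇒ Y   [S -> Y]
Y ⇒ yYz   [Y -> y Y z]
yYz ⇒ yBz   [Y -> B]
yBz ⇒ yYHzz   [B -> Y H z]
yYHzz ⇒ yzyHzz   [Y -> z y]
yzyHzz ⇒ yzyyzz   [H -> y]

S ⇒ Y ⇒ yYz ⇒ yBz ⇒ yYHzz ⇒ yzyHzz ⇒ yzyyzz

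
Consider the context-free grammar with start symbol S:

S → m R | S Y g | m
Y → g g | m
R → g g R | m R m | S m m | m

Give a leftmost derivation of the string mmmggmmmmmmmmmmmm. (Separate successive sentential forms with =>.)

S=>mR=>mmRm=>mmmRmm=>mmmggRmm=>mmmggmRmmm=>mmmggmmRmmmm=>mmmggmmmRmmmmm=>mmmggmmmSmmmmmmm=>mmmggmmmmRmmmmmmm=>mmmggmmmmmmmmmmmm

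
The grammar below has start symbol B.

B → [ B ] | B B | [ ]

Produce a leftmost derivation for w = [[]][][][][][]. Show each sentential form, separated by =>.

B => BB => BBB => BBBB => BBBBB => BBBBBB => [B]BBBBB => [[]]BBBBB => [[]][]BBBB => [[]][][]BBB => [[]][][][]BB => [[]][][][][]B => [[]][][][][][]

B => BB   [B → B B]
BB => BBB   [B → B B]
BBB => BBBB   [B → B B]
BBBB => BBBBB   [B → B B]
BBBBB => BBBBBB   [B → B B]
BBBBBB => [B]BBBBB   [B → [ B ]]
[B]BBBBB => [[]]BBBBB   [B → [ ]]
[[]]BBBBB => [[]][]BBBB   [B → [ ]]
[[]][]BBBB => [[]][][]BBB   [B → [ ]]
[[]][][]BBB => [[]][][][]BB   [B → [ ]]
[[]][][][]BB => [[]][][][][]B   [B → [ ]]
[[]][][][][]B => [[]][][][][][]   [B → [ ]]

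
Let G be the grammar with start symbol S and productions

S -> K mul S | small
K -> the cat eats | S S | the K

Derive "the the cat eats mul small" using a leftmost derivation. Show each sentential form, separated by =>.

S => K mul S => the K mul S => the the cat eats mul S => the the cat eats mul small

S => K mul S   [S -> K mul S]
K mul S => the K mul S   [K -> the K]
the K mul S => the the cat eats mul S   [K -> the cat eats]
the the cat eats mul S => the the cat eats mul small   [S -> small]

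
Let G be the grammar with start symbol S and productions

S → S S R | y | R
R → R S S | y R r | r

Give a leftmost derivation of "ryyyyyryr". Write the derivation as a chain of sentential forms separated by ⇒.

S ⇒ SSR ⇒ SSRSR ⇒ RSRSR ⇒ RSSSRSR ⇒ RSSSSSRSR ⇒ rSSSSSRSR ⇒ rySSSSRSR ⇒ ryySSSRSR ⇒ ryyySSRSR ⇒ ryyyySRSR ⇒ ryyyyyRSR ⇒ ryyyyyrSR ⇒ ryyyyyryR ⇒ ryyyyyryr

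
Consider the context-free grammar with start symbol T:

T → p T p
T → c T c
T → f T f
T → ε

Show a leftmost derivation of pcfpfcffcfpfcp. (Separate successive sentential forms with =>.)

T=>pTp=>pcTcp=>pcfTfcp=>pcfpTpfcp=>pcfpfTfpfcp=>pcfpfcTcfpfcp=>pcfpfcfTfcfpfcp=>pcfpfcffcfpfcp

T => pTp   [T → p T p]
pTp => pcTcp   [T → c T c]
pcTcp => pcfTfcp   [T → f T f]
pcfTfcp => pcfpTpfcp   [T → p T p]
pcfpTpfcp => pcfpfTfpfcp   [T → f T f]
pcfpfTfpfcp => pcfpfcTcfpfcp   [T → c T c]
pcfpfcTcfpfcp => pcfpfcfTfcfpfcp   [T → f T f]
pcfpfcfTfcfpfcp => pcfpfcffcfpfcp   [T → ε]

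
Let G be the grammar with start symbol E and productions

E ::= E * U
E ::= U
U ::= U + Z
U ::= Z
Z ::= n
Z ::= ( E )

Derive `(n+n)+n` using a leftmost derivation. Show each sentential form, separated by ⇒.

E ⇒ U ⇒ U+Z ⇒ Z+Z ⇒ (E)+Z ⇒ (U)+Z ⇒ (U+Z)+Z ⇒ (Z+Z)+Z ⇒ (n+Z)+Z ⇒ (n+n)+Z ⇒ (n+n)+n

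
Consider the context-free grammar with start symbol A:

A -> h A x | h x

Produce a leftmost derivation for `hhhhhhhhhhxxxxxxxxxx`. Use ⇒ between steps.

A ⇒ hAx ⇒ hhAxx ⇒ hhhAxxx ⇒ hhhhAxxxx ⇒ hhhhhAxxxxx ⇒ hhhhhhAxxxxxx ⇒ hhhhhhhAxxxxxxx ⇒ hhhhhhhhAxxxxxxxx ⇒ hhhhhhhhhAxxxxxxxxx ⇒ hhhhhhhhhhxxxxxxxxxx

A ⇒ hAx   [A -> h A x]
hAx ⇒ hhAxx   [A -> h A x]
hhAxx ⇒ hhhAxxx   [A -> h A x]
hhhAxxx ⇒ hhhhAxxxx   [A -> h A x]
hhhhAxxxx ⇒ hhhhhAxxxxx   [A -> h A x]
hhhhhAxxxxx ⇒ hhhhhhAxxxxxx   [A -> h A x]
hhhhhhAxxxxxx ⇒ hhhhhhhAxxxxxxx   [A -> h A x]
hhhhhhhAxxxxxxx ⇒ hhhhhhhhAxxxxxxxx   [A -> h A x]
hhhhhhhhAxxxxxxxx ⇒ hhhhhhhhhAxxxxxxxxx   [A -> h A x]
hhhhhhhhhAxxxxxxxxx ⇒ hhhhhhhhhhxxxxxxxxxx   [A -> h x]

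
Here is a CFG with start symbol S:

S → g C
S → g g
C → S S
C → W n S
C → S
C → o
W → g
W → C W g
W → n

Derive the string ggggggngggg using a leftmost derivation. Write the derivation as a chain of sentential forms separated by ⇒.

S ⇒ gC ⇒ gSS ⇒ ggCS ⇒ ggWnSS ⇒ ggCWgnSS ⇒ ggSWgnSS ⇒ ggggWgnSS ⇒ ggggggnSS ⇒ ggggggnggS ⇒ ggggggngggg

S ⇒ gC   [S → g C]
gC ⇒ gSS   [C → S S]
gSS ⇒ ggCS   [S → g C]
ggCS ⇒ ggWnSS   [C → W n S]
ggWnSS ⇒ ggCWgnSS   [W → C W g]
ggCWgnSS ⇒ ggSWgnSS   [C → S]
ggSWgnSS ⇒ ggggWgnSS   [S → g g]
ggggWgnSS ⇒ ggggggnSS   [W → g]
ggggggnSS ⇒ ggggggnggS   [S → g g]
ggggggnggS ⇒ ggggggngggg   [S → g g]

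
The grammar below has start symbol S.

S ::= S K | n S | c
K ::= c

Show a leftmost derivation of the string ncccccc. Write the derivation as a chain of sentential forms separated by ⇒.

S ⇒ SK ⇒ SKK ⇒ SKKK ⇒ nSKKK ⇒ nSKKKK ⇒ nSKKKKK ⇒ ncKKKKK ⇒ nccKKKK ⇒ ncccKKK ⇒ nccccKK ⇒ ncccccK ⇒ ncccccc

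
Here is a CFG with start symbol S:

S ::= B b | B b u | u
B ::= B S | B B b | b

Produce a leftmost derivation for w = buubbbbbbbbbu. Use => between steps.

S => Bbu   [S ::= B b u]
Bbu => BBbbu   [B ::= B B b]
BBbbu => BBbBbbu   [B ::= B B b]
BBbBbbu => BBbBbBbbu   [B ::= B B b]
BBbBbBbbu => BBbBbBbBbbu   [B ::= B B b]
BBbBbBbBbbu => BSBbBbBbBbbu   [B ::= B S]
BSBbBbBbBbbu => BSSBbBbBbBbbu   [B ::= B S]
BSSBbBbBbBbbu => bSSBbBbBbBbbu   [B ::= b]
bSSBbBbBbBbbu => buSBbBbBbBbbu   [S ::= u]
buSBbBbBbBbbu => buuBbBbBbBbbu   [S ::= u]
buuBbBbBbBbbu => buubbBbBbBbbu   [B ::= b]
buubbBbBbBbbu => buubbbbBbBbbu   [B ::= b]
buubbbbBbBbbu => buubbbbbbBbbu   [B ::= b]
buubbbbbbBbbu => buubbbbbbbbbu   [B ::= b]

S => Bbu => BBbbu => BBbBbbu => BBbBbBbbu => BBbBbBbBbbu => BSBbBbBbBbbu => BSSBbBbBbBbbu => bSSBbBbBbBbbu => buSBbBbBbBbbu => buuBbBbBbBbbu => buubbBbBbBbbu => buubbbbBbBbbu => buubbbbbbBbbu => buubbbbbbbbbu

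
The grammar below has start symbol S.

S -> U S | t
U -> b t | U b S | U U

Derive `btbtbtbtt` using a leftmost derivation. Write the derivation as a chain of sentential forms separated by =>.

S=>US=>UUS=>btUS=>btbtS=>btbtUS=>btbtUUS=>btbtbtUS=>btbtbtbtS=>btbtbtbtt

S => US   [S -> U S]
US => UUS   [U -> U U]
UUS => btUS   [U -> b t]
btUS => btbtS   [U -> b t]
btbtS => btbtUS   [S -> U S]
btbtUS => btbtUUS   [U -> U U]
btbtUUS => btbtbtUS   [U -> b t]
btbtbtUS => btbtbtbtS   [U -> b t]
btbtbtbtS => btbtbtbtt   [S -> t]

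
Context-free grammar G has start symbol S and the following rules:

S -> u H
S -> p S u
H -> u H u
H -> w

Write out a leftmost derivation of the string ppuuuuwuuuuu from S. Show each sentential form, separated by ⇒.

S⇒pSu⇒ppSuu⇒ppuHuu⇒ppuuHuuu⇒ppuuuHuuuu⇒ppuuuuHuuuuu⇒ppuuuuwuuuuu

S ⇒ pSu   [S -> p S u]
pSu ⇒ ppSuu   [S -> p S u]
ppSuu ⇒ ppuHuu   [S -> u H]
ppuHuu ⇒ ppuuHuuu   [H -> u H u]
ppuuHuuu ⇒ ppuuuHuuuu   [H -> u H u]
ppuuuHuuuu ⇒ ppuuuuHuuuuu   [H -> u H u]
ppuuuuHuuuuu ⇒ ppuuuuwuuuuu   [H -> w]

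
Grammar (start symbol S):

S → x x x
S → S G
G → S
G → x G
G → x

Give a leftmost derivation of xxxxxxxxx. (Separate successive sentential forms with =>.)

S=>SG=>xxxG=>xxxS=>xxxSG=>xxxSGG=>xxxSGGG=>xxxxxxGGG=>xxxxxxxGG=>xxxxxxxxG=>xxxxxxxxx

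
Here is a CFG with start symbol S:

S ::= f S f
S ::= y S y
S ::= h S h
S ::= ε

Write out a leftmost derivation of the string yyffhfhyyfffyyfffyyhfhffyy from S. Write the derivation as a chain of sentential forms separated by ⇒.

S ⇒ ySy   [S ::= y S y]
ySy ⇒ yySyy   [S ::= y S y]
yySyy ⇒ yyfSfyy   [S ::= f S f]
yyfSfyy ⇒ yyffSffyy   [S ::= f S f]
yyffSffyy ⇒ yyffhShffyy   [S ::= h S h]
yyffhShffyy ⇒ yyffhfSfhffyy   [S ::= f S f]
yyffhfSfhffyy ⇒ yyffhfhShfhffyy   [S ::= h S h]
yyffhfhShfhffyy ⇒ yyffhfhySyhfhffyy   [S ::= y S y]
yyffhfhySyhfhffyy ⇒ yyffhfhyySyyhfhffyy   [S ::= y S y]
yyffhfhyySyyhfhffyy ⇒ yyffhfhyyfSfyyhfhffyy   [S ::= f S f]
yyffhfhyyfSfyyhfhffyy ⇒ yyffhfhyyffSffyyhfhffyy   [S ::= f S f]
yyffhfhyyffSffyyhfhffyy ⇒ yyffhfhyyfffSfffyyhfhffyy   [S ::= f S f]
yyffhfhyyfffSfffyyhfhffyy ⇒ yyffhfhyyfffySyfffyyhfhffyy   [S ::= y S y]
yyffhfhyyfffySyfffyyhfhffyy ⇒ yyffhfhyyfffyyfffyyhfhffyy   [S ::= ε]

S ⇒ ySy ⇒ yySyy ⇒ yyfSfyy ⇒ yyffSffyy ⇒ yyffhShffyy ⇒ yyffhfSfhffyy ⇒ yyffhfhShfhffyy ⇒ yyffhfhySyhfhffyy ⇒ yyffhfhyySyyhfhffyy ⇒ yyffhfhyyfSfyyhfhffyy ⇒ yyffhfhyyffSffyyhfhffyy ⇒ yyffhfhyyfffSfffyyhfhffyy ⇒ yyffhfhyyfffySyfffyyhfhffyy ⇒ yyffhfhyyfffyyfffyyhfhffyy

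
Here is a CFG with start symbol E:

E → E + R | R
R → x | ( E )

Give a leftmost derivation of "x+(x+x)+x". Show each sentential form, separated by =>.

E => E+R => E+R+R => R+R+R => x+R+R => x+(E)+R => x+(E+R)+R => x+(R+R)+R => x+(x+R)+R => x+(x+x)+R => x+(x+x)+x

E => E+R   [E → E + R]
E+R => E+R+R   [E → E + R]
E+R+R => R+R+R   [E → R]
R+R+R => x+R+R   [R → x]
x+R+R => x+(E)+R   [R → ( E )]
x+(E)+R => x+(E+R)+R   [E → E + R]
x+(E+R)+R => x+(R+R)+R   [E → R]
x+(R+R)+R => x+(x+R)+R   [R → x]
x+(x+R)+R => x+(x+x)+R   [R → x]
x+(x+x)+R => x+(x+x)+x   [R → x]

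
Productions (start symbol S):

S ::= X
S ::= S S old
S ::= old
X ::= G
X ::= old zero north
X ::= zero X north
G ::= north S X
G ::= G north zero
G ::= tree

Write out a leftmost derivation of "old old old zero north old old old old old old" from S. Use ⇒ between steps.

S ⇒ S S old ⇒ old S old ⇒ old S S old old ⇒ old S S old S old old ⇒ old old S old S old old ⇒ old old S S old old S old old ⇒ old old X S old old S old old ⇒ old old old zero north S old old S old old ⇒ old old old zero north old old old S old old ⇒ old old old zero north old old old old old old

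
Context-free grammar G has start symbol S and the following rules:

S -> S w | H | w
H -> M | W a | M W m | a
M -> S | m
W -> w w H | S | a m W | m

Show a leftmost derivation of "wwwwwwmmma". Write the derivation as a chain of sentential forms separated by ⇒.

S ⇒ H ⇒ Wa ⇒ wwHa ⇒ wwMWma ⇒ wwSWma ⇒ wwSwWma ⇒ wwSwwWma ⇒ wwwwwWma ⇒ wwwwwSma ⇒ wwwwwHma ⇒ wwwwwMWmma ⇒ wwwwwSWmma ⇒ wwwwwwWmma ⇒ wwwwwwmmma

S ⇒ H   [S -> H]
H ⇒ Wa   [H -> W a]
Wa ⇒ wwHa   [W -> w w H]
wwHa ⇒ wwMWma   [H -> M W m]
wwMWma ⇒ wwSWma   [M -> S]
wwSWma ⇒ wwSwWma   [S -> S w]
wwSwWma ⇒ wwSwwWma   [S -> S w]
wwSwwWma ⇒ wwwwwWma   [S -> w]
wwwwwWma ⇒ wwwwwSma   [W -> S]
wwwwwSma ⇒ wwwwwHma   [S -> H]
wwwwwHma ⇒ wwwwwMWmma   [H -> M W m]
wwwwwMWmma ⇒ wwwwwSWmma   [M -> S]
wwwwwSWmma ⇒ wwwwwwWmma   [S -> w]
wwwwwwWmma ⇒ wwwwwwmmma   [W -> m]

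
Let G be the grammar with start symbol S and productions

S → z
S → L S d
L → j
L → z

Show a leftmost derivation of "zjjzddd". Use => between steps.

S=>LSd=>zSd=>zLSdd=>zjSdd=>zjLSddd=>zjjSddd=>zjjzddd

S => LSd   [S → L S d]
LSd => zSd   [L → z]
zSd => zLSdd   [S → L S d]
zLSdd => zjSdd   [L → j]
zjSdd => zjLSddd   [S → L S d]
zjLSddd => zjjSddd   [L → j]
zjjSddd => zjjzddd   [S → z]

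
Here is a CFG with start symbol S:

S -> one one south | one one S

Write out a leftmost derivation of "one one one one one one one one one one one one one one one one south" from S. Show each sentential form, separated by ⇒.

S ⇒ one one S ⇒ one one one one S ⇒ one one one one one one S ⇒ one one one one one one one one S ⇒ one one one one one one one one one one S ⇒ one one one one one one one one one one one one S ⇒ one one one one one one one one one one one one one one S ⇒ one one one one one one one one one one one one one one one one south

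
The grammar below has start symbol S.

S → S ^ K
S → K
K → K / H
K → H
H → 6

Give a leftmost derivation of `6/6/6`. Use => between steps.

S => K => K/H => K/H/H => H/H/H => 6/H/H => 6/6/H => 6/6/6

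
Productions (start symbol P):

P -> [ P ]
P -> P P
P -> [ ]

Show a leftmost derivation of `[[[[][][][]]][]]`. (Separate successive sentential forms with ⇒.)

P⇒[P]⇒[PP]⇒[[P]P]⇒[[[P]]P]⇒[[[PP]]P]⇒[[[PPP]]P]⇒[[[PPPP]]P]⇒[[[[]PPP]]P]⇒[[[[][]PP]]P]⇒[[[[][][]P]]P]⇒[[[[][][][]]]P]⇒[[[[][][][]]][]]

P ⇒ [P]   [P -> [ P ]]
[P] ⇒ [PP]   [P -> P P]
[PP] ⇒ [[P]P]   [P -> [ P ]]
[[P]P] ⇒ [[[P]]P]   [P -> [ P ]]
[[[P]]P] ⇒ [[[PP]]P]   [P -> P P]
[[[PP]]P] ⇒ [[[PPP]]P]   [P -> P P]
[[[PPP]]P] ⇒ [[[PPPP]]P]   [P -> P P]
[[[PPPP]]P] ⇒ [[[[]PPP]]P]   [P -> [ ]]
[[[[]PPP]]P] ⇒ [[[[][]PP]]P]   [P -> [ ]]
[[[[][]PP]]P] ⇒ [[[[][][]P]]P]   [P -> [ ]]
[[[[][][]P]]P] ⇒ [[[[][][][]]]P]   [P -> [ ]]
[[[[][][][]]]P] ⇒ [[[[][][][]]][]]   [P -> [ ]]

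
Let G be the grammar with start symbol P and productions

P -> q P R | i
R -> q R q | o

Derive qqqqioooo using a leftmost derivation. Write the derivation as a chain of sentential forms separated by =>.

P => qPR => qqPRR => qqqPRRR => qqqqPRRRR => qqqqiRRRR => qqqqioRRR => qqqqiooRR => qqqqioooR => qqqqioooo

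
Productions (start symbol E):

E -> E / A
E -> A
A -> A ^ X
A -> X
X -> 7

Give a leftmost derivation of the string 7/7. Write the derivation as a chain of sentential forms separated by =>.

E => E/A   [E -> E / A]
E/A => A/A   [E -> A]
A/A => X/A   [A -> X]
X/A => 7/A   [X -> 7]
7/A => 7/X   [A -> X]
7/X => 7/7   [X -> 7]

E=>E/A=>A/A=>X/A=>7/A=>7/X=>7/7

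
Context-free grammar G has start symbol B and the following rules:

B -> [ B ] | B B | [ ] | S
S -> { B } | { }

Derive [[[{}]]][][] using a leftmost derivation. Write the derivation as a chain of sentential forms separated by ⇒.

B⇒BB⇒BBB⇒[B]BB⇒[[B]]BB⇒[[[B]]]BB⇒[[[S]]]BB⇒[[[{}]]]BB⇒[[[{}]]][]B⇒[[[{}]]][][]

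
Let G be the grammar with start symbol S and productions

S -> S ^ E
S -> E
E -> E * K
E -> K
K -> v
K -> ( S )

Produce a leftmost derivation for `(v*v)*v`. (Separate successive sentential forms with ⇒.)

S⇒E⇒E*K⇒K*K⇒(S)*K⇒(E)*K⇒(E*K)*K⇒(K*K)*K⇒(v*K)*K⇒(v*v)*K⇒(v*v)*v

S ⇒ E   [S -> E]
E ⇒ E*K   [E -> E * K]
E*K ⇒ K*K   [E -> K]
K*K ⇒ (S)*K   [K -> ( S )]
(S)*K ⇒ (E)*K   [S -> E]
(E)*K ⇒ (E*K)*K   [E -> E * K]
(E*K)*K ⇒ (K*K)*K   [E -> K]
(K*K)*K ⇒ (v*K)*K   [K -> v]
(v*K)*K ⇒ (v*v)*K   [K -> v]
(v*v)*K ⇒ (v*v)*v   [K -> v]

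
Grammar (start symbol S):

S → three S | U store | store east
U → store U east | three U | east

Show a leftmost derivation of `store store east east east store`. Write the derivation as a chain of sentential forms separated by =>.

S => U store => store U east store => store store U east east store => store store east east east store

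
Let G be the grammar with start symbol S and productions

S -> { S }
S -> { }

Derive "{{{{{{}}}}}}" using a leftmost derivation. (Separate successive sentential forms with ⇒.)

S ⇒ {S}   [S -> { S }]
{S} ⇒ {{S}}   [S -> { S }]
{{S}} ⇒ {{{S}}}   [S -> { S }]
{{{S}}} ⇒ {{{{S}}}}   [S -> { S }]
{{{{S}}}} ⇒ {{{{{S}}}}}   [S -> { S }]
{{{{{S}}}}} ⇒ {{{{{{}}}}}}   [S -> { }]

S ⇒ {S} ⇒ {{S}} ⇒ {{{S}}} ⇒ {{{{S}}}} ⇒ {{{{{S}}}}} ⇒ {{{{{{}}}}}}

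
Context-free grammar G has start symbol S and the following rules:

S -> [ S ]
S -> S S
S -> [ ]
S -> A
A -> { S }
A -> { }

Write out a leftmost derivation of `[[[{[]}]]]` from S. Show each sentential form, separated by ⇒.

S⇒[S]⇒[[S]]⇒[[[S]]]⇒[[[A]]]⇒[[[{S}]]]⇒[[[{[]}]]]

S ⇒ [S]   [S -> [ S ]]
[S] ⇒ [[S]]   [S -> [ S ]]
[[S]] ⇒ [[[S]]]   [S -> [ S ]]
[[[S]]] ⇒ [[[A]]]   [S -> A]
[[[A]]] ⇒ [[[{S}]]]   [A -> { S }]
[[[{S}]]] ⇒ [[[{[]}]]]   [S -> [ ]]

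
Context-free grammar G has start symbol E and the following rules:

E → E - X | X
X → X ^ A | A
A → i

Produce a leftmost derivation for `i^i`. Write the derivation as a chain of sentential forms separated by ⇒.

E ⇒ X   [E → X]
X ⇒ X^A   [X → X ^ A]
X^A ⇒ A^A   [X → A]
A^A ⇒ i^A   [A → i]
i^A ⇒ i^i   [A → i]

E ⇒ X ⇒ X^A ⇒ A^A ⇒ i^A ⇒ i^i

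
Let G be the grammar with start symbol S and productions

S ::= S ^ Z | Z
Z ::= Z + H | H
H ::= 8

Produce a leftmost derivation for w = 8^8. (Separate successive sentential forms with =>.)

S => S^Z => Z^Z => H^Z => 8^Z => 8^H => 8^8

S => S^Z   [S ::= S ^ Z]
S^Z => Z^Z   [S ::= Z]
Z^Z => H^Z   [Z ::= H]
H^Z => 8^Z   [H ::= 8]
8^Z => 8^H   [Z ::= H]
8^H => 8^8   [H ::= 8]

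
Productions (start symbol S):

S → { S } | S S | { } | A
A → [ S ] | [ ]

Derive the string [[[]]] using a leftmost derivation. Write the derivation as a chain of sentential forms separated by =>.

S => A   [S → A]
A => [S]   [A → [ S ]]
[S] => [A]   [S → A]
[A] => [[S]]   [A → [ S ]]
[[S]] => [[A]]   [S → A]
[[A]] => [[[]]]   [A → [ ]]

S=>A=>[S]=>[A]=>[[S]]=>[[A]]=>[[[]]]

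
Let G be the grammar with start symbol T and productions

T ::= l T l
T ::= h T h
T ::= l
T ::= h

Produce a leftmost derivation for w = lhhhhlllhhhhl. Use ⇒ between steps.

T ⇒ lTl   [T ::= l T l]
lTl ⇒ lhThl   [T ::= h T h]
lhThl ⇒ lhhThhl   [T ::= h T h]
lhhThhl ⇒ lhhhThhhl   [T ::= h T h]
lhhhThhhl ⇒ lhhhhThhhhl   [T ::= h T h]
lhhhhThhhhl ⇒ lhhhhlTlhhhhl   [T ::= l T l]
lhhhhlTlhhhhl ⇒ lhhhhlllhhhhl   [T ::= l]

T⇒lTl⇒lhThl⇒lhhThhl⇒lhhhThhhl⇒lhhhhThhhhl⇒lhhhhlTlhhhhl⇒lhhhhlllhhhhl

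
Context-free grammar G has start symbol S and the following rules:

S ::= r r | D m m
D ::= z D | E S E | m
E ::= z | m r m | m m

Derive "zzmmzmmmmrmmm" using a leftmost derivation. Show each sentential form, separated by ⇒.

S ⇒ Dmm   [S ::= D m m]
Dmm ⇒ zDmm   [D ::= z D]
zDmm ⇒ zzDmm   [D ::= z D]
zzDmm ⇒ zzESEmm   [D ::= E S E]
zzESEmm ⇒ zzmmSEmm   [E ::= m m]
zzmmSEmm ⇒ zzmmDmmEmm   [S ::= D m m]
zzmmDmmEmm ⇒ zzmmzDmmEmm   [D ::= z D]
zzmmzDmmEmm ⇒ zzmmzmmmEmm   [D ::= m]
zzmmzmmmEmm ⇒ zzmmzmmmmrmmm   [E ::= m r m]

S ⇒ Dmm ⇒ zDmm ⇒ zzDmm ⇒ zzESEmm ⇒ zzmmSEmm ⇒ zzmmDmmEmm ⇒ zzmmzDmmEmm ⇒ zzmmzmmmEmm ⇒ zzmmzmmmmrmmm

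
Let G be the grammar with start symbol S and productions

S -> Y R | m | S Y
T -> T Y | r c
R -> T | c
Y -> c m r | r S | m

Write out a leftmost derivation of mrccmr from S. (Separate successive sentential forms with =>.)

S => SY => YRY => mRY => mTY => mrcY => mrccmr

S => SY   [S -> S Y]
SY => YRY   [S -> Y R]
YRY => mRY   [Y -> m]
mRY => mTY   [R -> T]
mTY => mrcY   [T -> r c]
mrcY => mrccmr   [Y -> c m r]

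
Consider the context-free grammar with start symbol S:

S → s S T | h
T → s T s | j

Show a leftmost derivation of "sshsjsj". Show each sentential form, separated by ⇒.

S ⇒ sST ⇒ ssSTT ⇒ sshTT ⇒ sshsTsT ⇒ sshsjsT ⇒ sshsjsj

S ⇒ sST   [S → s S T]
sST ⇒ ssSTT   [S → s S T]
ssSTT ⇒ sshTT   [S → h]
sshTT ⇒ sshsTsT   [T → s T s]
sshsTsT ⇒ sshsjsT   [T → j]
sshsjsT ⇒ sshsjsj   [T → j]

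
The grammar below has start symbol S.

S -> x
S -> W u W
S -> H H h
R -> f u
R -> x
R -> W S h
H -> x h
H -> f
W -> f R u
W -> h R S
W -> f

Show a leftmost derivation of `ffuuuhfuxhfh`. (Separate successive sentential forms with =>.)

S => WuW   [S -> W u W]
WuW => fRuuW   [W -> f R u]
fRuuW => ffuuuW   [R -> f u]
ffuuuW => ffuuuhRS   [W -> h R S]
ffuuuhRS => ffuuuhfuS   [R -> f u]
ffuuuhfuS => ffuuuhfuHHh   [S -> H H h]
ffuuuhfuHHh => ffuuuhfuxhHh   [H -> x h]
ffuuuhfuxhHh => ffuuuhfuxhfh   [H -> f]

S=>WuW=>fRuuW=>ffuuuW=>ffuuuhRS=>ffuuuhfuS=>ffuuuhfuHHh=>ffuuuhfuxhHh=>ffuuuhfuxhfh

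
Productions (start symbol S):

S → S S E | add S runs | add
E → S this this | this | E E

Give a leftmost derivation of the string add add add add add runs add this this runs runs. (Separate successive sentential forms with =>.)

S => add S runs => add add S runs runs => add add S S E runs runs => add add add S E runs runs => add add add S S E E runs runs => add add add add S runs S E E runs runs => add add add add add runs S E E runs runs => add add add add add runs add E E runs runs => add add add add add runs add this E runs runs => add add add add add runs add this this runs runs

S => add S runs   [S → add S runs]
add S runs => add add S runs runs   [S → add S runs]
add add S runs runs => add add S S E runs runs   [S → S S E]
add add S S E runs runs => add add add S E runs runs   [S → add]
add add add S E runs runs => add add add S S E E runs runs   [S → S S E]
add add add S S E E runs runs => add add add add S runs S E E runs runs   [S → add S runs]
add add add add S runs S E E runs runs => add add add add add runs S E E runs runs   [S → add]
add add add add add runs S E E runs runs => add add add add add runs add E E runs runs   [S → add]
add add add add add runs add E E runs runs => add add add add add runs add this E runs runs   [E → this]
add add add add add runs add this E runs runs => add add add add add runs add this this runs runs   [E → this]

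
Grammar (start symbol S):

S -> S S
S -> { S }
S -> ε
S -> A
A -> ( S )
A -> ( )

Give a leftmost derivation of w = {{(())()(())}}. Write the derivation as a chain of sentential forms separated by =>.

S => {S} => {{S}} => {{SS}} => {{AS}} => {{(S)S}} => {{(A)S}} => {{(())S}} => {{(())SS}} => {{(())AS}} => {{(())()S}} => {{(())()A}} => {{(())()(S)}} => {{(())()(A)}} => {{(())()(())}}

S => {S}   [S -> { S }]
{S} => {{S}}   [S -> { S }]
{{S}} => {{SS}}   [S -> S S]
{{SS}} => {{AS}}   [S -> A]
{{AS}} => {{(S)S}}   [A -> ( S )]
{{(S)S}} => {{(A)S}}   [S -> A]
{{(A)S}} => {{(())S}}   [A -> ( )]
{{(())S}} => {{(())SS}}   [S -> S S]
{{(())SS}} => {{(())AS}}   [S -> A]
{{(())AS}} => {{(())()S}}   [A -> ( )]
{{(())()S}} => {{(())()A}}   [S -> A]
{{(())()A}} => {{(())()(S)}}   [A -> ( S )]
{{(())()(S)}} => {{(())()(A)}}   [S -> A]
{{(())()(A)}} => {{(())()(())}}   [A -> ( )]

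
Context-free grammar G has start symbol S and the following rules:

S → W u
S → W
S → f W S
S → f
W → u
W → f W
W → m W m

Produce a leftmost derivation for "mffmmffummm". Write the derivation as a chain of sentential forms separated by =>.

S => W => mWm => mfWm => mffWm => mffmWmm => mffmmWmmm => mffmmfWmmm => mffmmffWmmm => mffmmffummm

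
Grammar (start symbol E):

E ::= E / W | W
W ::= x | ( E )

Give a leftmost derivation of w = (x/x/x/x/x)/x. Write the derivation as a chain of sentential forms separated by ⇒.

E ⇒ E/W ⇒ W/W ⇒ (E)/W ⇒ (E/W)/W ⇒ (E/W/W)/W ⇒ (E/W/W/W)/W ⇒ (E/W/W/W/W)/W ⇒ (W/W/W/W/W)/W ⇒ (x/W/W/W/W)/W ⇒ (x/x/W/W/W)/W ⇒ (x/x/x/W/W)/W ⇒ (x/x/x/x/W)/W ⇒ (x/x/x/x/x)/W ⇒ (x/x/x/x/x)/x

E ⇒ E/W   [E ::= E / W]
E/W ⇒ W/W   [E ::= W]
W/W ⇒ (E)/W   [W ::= ( E )]
(E)/W ⇒ (E/W)/W   [E ::= E / W]
(E/W)/W ⇒ (E/W/W)/W   [E ::= E / W]
(E/W/W)/W ⇒ (E/W/W/W)/W   [E ::= E / W]
(E/W/W/W)/W ⇒ (E/W/W/W/W)/W   [E ::= E / W]
(E/W/W/W/W)/W ⇒ (W/W/W/W/W)/W   [E ::= W]
(W/W/W/W/W)/W ⇒ (x/W/W/W/W)/W   [W ::= x]
(x/W/W/W/W)/W ⇒ (x/x/W/W/W)/W   [W ::= x]
(x/x/W/W/W)/W ⇒ (x/x/x/W/W)/W   [W ::= x]
(x/x/x/W/W)/W ⇒ (x/x/x/x/W)/W   [W ::= x]
(x/x/x/x/W)/W ⇒ (x/x/x/x/x)/W   [W ::= x]
(x/x/x/x/x)/W ⇒ (x/x/x/x/x)/x   [W ::= x]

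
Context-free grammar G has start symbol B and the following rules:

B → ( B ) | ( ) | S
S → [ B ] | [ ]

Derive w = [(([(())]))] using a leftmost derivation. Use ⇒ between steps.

B ⇒ S ⇒ [B] ⇒ [(B)] ⇒ [((B))] ⇒ [((S))] ⇒ [(([B]))] ⇒ [(([(B)]))] ⇒ [(([(())]))]

B ⇒ S   [B → S]
S ⇒ [B]   [S → [ B ]]
[B] ⇒ [(B)]   [B → ( B )]
[(B)] ⇒ [((B))]   [B → ( B )]
[((B))] ⇒ [((S))]   [B → S]
[((S))] ⇒ [(([B]))]   [S → [ B ]]
[(([B]))] ⇒ [(([(B)]))]   [B → ( B )]
[(([(B)]))] ⇒ [(([(())]))]   [B → ( )]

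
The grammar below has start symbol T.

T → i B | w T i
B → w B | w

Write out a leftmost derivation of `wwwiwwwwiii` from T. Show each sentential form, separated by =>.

T => wTi => wwTii => wwwTiii => wwwiBiii => wwwiwBiii => wwwiwwBiii => wwwiwwwBiii => wwwiwwwwiii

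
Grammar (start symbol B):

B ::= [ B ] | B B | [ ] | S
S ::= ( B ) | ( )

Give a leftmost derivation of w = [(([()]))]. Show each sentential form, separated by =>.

B => [B] => [S] => [(B)] => [(S)] => [((B))] => [(([B]))] => [(([S]))] => [(([()]))]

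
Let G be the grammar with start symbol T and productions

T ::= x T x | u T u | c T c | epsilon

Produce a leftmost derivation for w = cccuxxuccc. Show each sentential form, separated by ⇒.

T⇒cTc⇒ccTcc⇒cccTccc⇒cccuTuccc⇒cccuxTxuccc⇒cccuxxuccc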